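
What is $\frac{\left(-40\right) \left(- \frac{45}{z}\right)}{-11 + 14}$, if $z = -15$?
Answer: $-40$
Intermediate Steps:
$\frac{\left(-40\right) \left(- \frac{45}{z}\right)}{-11 + 14} = \frac{\left(-40\right) \left(- \frac{45}{-15}\right)}{-11 + 14} = \frac{\left(-40\right) \left(\left(-45\right) \left(- \frac{1}{15}\right)\right)}{3} = \left(-40\right) 3 \cdot \frac{1}{3} = \left(-120\right) \frac{1}{3} = -40$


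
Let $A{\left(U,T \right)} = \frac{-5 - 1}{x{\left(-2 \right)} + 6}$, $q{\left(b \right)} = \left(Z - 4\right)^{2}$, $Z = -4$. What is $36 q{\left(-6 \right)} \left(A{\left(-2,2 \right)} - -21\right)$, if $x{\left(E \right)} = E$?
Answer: $44928$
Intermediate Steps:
$q{\left(b \right)} = 64$ ($q{\left(b \right)} = \left(-4 - 4\right)^{2} = \left(-8\right)^{2} = 64$)
$A{\left(U,T \right)} = - \frac{3}{2}$ ($A{\left(U,T \right)} = \frac{-5 - 1}{-2 + 6} = - \frac{6}{4} = \left(-6\right) \frac{1}{4} = - \frac{3}{2}$)
$36 q{\left(-6 \right)} \left(A{\left(-2,2 \right)} - -21\right) = 36 \cdot 64 \left(- \frac{3}{2} - -21\right) = 2304 \left(- \frac{3}{2} + 21\right) = 2304 \cdot \frac{39}{2} = 44928$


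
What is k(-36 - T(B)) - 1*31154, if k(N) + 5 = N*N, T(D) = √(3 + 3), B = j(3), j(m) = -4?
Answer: -29857 + 72*√6 ≈ -29681.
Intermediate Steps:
B = -4
T(D) = √6
k(N) = -5 + N² (k(N) = -5 + N*N = -5 + N²)
k(-36 - T(B)) - 1*31154 = (-5 + (-36 - √6)²) - 1*31154 = (-5 + (-36 - √6)²) - 31154 = -31159 + (-36 - √6)²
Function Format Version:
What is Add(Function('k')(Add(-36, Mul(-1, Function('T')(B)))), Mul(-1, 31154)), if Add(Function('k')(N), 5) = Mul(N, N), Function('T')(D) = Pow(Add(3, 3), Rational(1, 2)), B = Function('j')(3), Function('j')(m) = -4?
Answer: Add(-29857, Mul(72, Pow(6, Rational(1, 2)))) ≈ -29681.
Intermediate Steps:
B = -4
Function('T')(D) = Pow(6, Rational(1, 2))
Function('k')(N) = Add(-5, Pow(N, 2)) (Function('k')(N) = Add(-5, Mul(N, N)) = Add(-5, Pow(N, 2)))
Add(Function('k')(Add(-36, Mul(-1, Function('T')(B)))), Mul(-1, 31154)) = Add(Add(-5, Pow(Add(-36, Mul(-1, Pow(6, Rational(1, 2)))), 2)), Mul(-1, 31154)) = Add(Add(-5, Pow(Add(-36, Mul(-1, Pow(6, Rational(1, 2)))), 2)), -31154) = Add(-31159, Pow(Add(-36, Mul(-1, Pow(6, Rational(1, 2)))), 2))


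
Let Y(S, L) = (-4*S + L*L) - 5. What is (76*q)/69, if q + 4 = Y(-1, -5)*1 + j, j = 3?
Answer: 76/3 ≈ 25.333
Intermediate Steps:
Y(S, L) = -5 + L² - 4*S (Y(S, L) = (-4*S + L²) - 5 = (L² - 4*S) - 5 = -5 + L² - 4*S)
q = 23 (q = -4 + ((-5 + (-5)² - 4*(-1))*1 + 3) = -4 + ((-5 + 25 + 4)*1 + 3) = -4 + (24*1 + 3) = -4 + (24 + 3) = -4 + 27 = 23)
(76*q)/69 = (76*23)/69 = 1748*(1/69) = 76/3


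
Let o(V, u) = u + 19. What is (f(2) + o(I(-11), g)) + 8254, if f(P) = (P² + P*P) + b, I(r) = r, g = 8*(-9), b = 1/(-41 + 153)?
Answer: 919409/112 ≈ 8209.0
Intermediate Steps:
b = 1/112 ≈ 0.0089286
g = -72
f(P) = 1/112 + 2*P² (f(P) = (P² + P*P) + 1/112 = (P² + P²) + 1/112 = 2*P² + 1/112 = 1/112 + 2*P²)
o(V, u) = 19 + u
(f(2) + o(I(-11), g)) + 8254 = ((1/112 + 2*2²) + (19 - 72)) + 8254 = ((1/112 + 2*4) - 53) + 8254 = ((1/112 + 8) - 53) + 8254 = (897/112 - 53) + 8254 = -5039/112 + 8254 = 919409/112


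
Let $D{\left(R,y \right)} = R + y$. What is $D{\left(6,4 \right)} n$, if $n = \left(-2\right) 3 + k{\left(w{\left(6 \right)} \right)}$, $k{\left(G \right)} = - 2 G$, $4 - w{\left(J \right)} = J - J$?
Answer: $-140$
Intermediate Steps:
$w{\left(J \right)} = 4$ ($w{\left(J \right)} = 4 - \left(J - J\right) = 4 - 0 = 4 + 0 = 4$)
$n = -14$ ($n = \left(-2\right) 3 - 8 = -6 - 8 = -14$)
$D{\left(6,4 \right)} n = \left(6 + 4\right) \left(-14\right) = 10 \left(-14\right) = -140$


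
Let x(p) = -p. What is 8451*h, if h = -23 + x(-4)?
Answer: -160569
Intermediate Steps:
h = -19 (h = -23 - 1*(-4) = -23 + 4 = -19)
8451*h = 8451*(-19) = -160569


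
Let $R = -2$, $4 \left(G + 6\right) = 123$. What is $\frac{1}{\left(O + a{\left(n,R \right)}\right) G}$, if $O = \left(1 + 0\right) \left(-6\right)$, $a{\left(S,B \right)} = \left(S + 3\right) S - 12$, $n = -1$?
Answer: $- \frac{1}{495} \approx -0.0020202$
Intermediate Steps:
$G = \frac{99}{4}$ ($G = -6 + \frac{1}{4} \cdot 123 = -6 + \frac{123}{4} = \frac{99}{4} \approx 24.75$)
$a{\left(S,B \right)} = -12 + S \left(3 + S\right)$ ($a{\left(S,B \right)} = \left(3 + S\right) S - 12 = S \left(3 + S\right) - 12 = -12 + S \left(3 + S\right)$)
$O = -6$ ($O = 1 \left(-6\right) = -6$)
$\frac{1}{\left(O + a{\left(n,R \right)}\right) G} = \frac{1}{\left(-6 + \left(-12 + \left(-1\right)^{2} + 3 \left(-1\right)\right)\right) \frac{99}{4}} = \frac{1}{\left(-6 - 14\right) \frac{99}{4}} = \frac{1}{\left(-20\right) \frac{99}{4}} = \frac{1}{-495} = - \frac{1}{495}$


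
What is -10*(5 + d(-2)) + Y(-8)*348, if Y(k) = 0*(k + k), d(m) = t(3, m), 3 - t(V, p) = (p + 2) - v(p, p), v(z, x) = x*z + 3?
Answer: -150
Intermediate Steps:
v(z, x) = 3 + x*z
t(V, p) = 4 + p**2 - p (t(V, p) = 3 - ((p + 2) - (3 + p*p)) = 3 - ((2 + p) - (3 + p**2)) = 3 - ((2 + p) + (-3 - p**2)) = 3 - (-1 + p - p**2) = 3 + (1 + p**2 - p) = 4 + p**2 - p)
d(m) = 4 + m**2 - m
Y(k) = 0 (Y(k) = 0*(2*k) = 0)
-10*(5 + d(-2)) + Y(-8)*348 = -10*(5 + (4 + (-2)**2 - 1*(-2))) + 0*348 = -10*(5 + (4 + 4 + 2)) + 0 = -10*(5 + 10) + 0 = -10*15 + 0 = -150 + 0 = -150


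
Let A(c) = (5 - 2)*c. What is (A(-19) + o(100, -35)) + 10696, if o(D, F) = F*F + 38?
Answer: 11902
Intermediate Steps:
o(D, F) = 38 + F² (o(D, F) = F² + 38 = 38 + F²)
A(c) = 3*c
(A(-19) + o(100, -35)) + 10696 = (3*(-19) + (38 + (-35)²)) + 10696 = (-57 + (38 + 1225)) + 10696 = (-57 + 1263) + 10696 = 1206 + 10696 = 11902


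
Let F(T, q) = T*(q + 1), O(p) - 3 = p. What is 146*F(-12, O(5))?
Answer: -15768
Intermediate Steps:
O(p) = 3 + p
F(T, q) = T*(1 + q)
146*F(-12, O(5)) = 146*(-12*(1 + (3 + 5))) = 146*(-12*(1 + 8)) = 146*(-12*9) = 146*(-108) = -15768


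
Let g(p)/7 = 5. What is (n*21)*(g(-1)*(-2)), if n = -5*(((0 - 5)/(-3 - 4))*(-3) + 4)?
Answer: 13650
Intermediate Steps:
g(p) = 35 (g(p) = 7*5 = 35)
n = -65/7 (n = -5*(-5/(-7)*(-3) + 4) = -5*(-5*(-⅐)*(-3) + 4) = -5*((5/7)*(-3) + 4) = -5*(-15/7 + 4) = -5*13/7 = -65/7 ≈ -9.2857)
(n*21)*(g(-1)*(-2)) = (-65/7*21)*(35*(-2)) = -195*(-70) = 13650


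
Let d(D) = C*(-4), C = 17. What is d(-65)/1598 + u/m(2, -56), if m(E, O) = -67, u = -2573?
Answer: 120797/3149 ≈ 38.360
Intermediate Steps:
d(D) = -68 (d(D) = 17*(-4) = -68)
d(-65)/1598 + u/m(2, -56) = -68/1598 - 2573/(-67) = -68*1/1598 - 2573*(-1/67) = -2/47 + 2573/67 = 120797/3149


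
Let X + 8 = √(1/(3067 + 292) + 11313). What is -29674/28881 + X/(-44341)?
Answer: -1315543786/1280612421 - 4*√7977702257/148941419 ≈ -1.0297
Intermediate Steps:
X = -8 + 4*√7977702257/3359 (X = -8 + √(1/(3067 + 292) + 11313) = -8 + √(1/3359 + 11313) = -8 + √(38000368/3359) = -8 + 4*√7977702257/3359 ≈ 98.363)
-29674/28881 + X/(-44341) = -29674/28881 + (-8 + 4*√7977702257/3359)/(-44341) = -29674*1/28881 + (-8 + 4*√7977702257/3359)*(-1/44341) = -29674/28881 + (8/44341 - 4*√7977702257/148941419) = -1315543786/1280612421 - 4*√7977702257/148941419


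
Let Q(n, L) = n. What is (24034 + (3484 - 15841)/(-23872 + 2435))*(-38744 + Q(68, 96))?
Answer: -19927005119340/21437 ≈ -9.2956e+8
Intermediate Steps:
(24034 + (3484 - 15841)/(-23872 + 2435))*(-38744 + Q(68, 96)) = (24034 + (3484 - 15841)/(-23872 + 2435))*(-38744 + 68) = (24034 - 12357/(-21437))*(-38676) = (24034 - 12357*(-1/21437))*(-38676) = (24034 + 12357/21437)*(-38676) = (515229215/21437)*(-38676) = -19927005119340/21437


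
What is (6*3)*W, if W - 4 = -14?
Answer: -180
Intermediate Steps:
W = -10 (W = 4 - 14 = -10)
(6*3)*W = (6*3)*(-10) = 18*(-10) = -180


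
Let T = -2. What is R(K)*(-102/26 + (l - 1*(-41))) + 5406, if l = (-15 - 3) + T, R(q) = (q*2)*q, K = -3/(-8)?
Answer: 1125447/208 ≈ 5410.8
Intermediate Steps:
K = 3/8 (K = -3*(-⅛) = 3/8 ≈ 0.37500)
R(q) = 2*q² (R(q) = (2*q)*q = 2*q²)
l = -20 (l = (-15 - 3) - 2 = -18 - 2 = -20)
R(K)*(-102/26 + (l - 1*(-41))) + 5406 = (2*(3/8)²)*(-102/26 + (-20 - 1*(-41))) + 5406 = (2*(9/64))*(-102*1/26 + (-20 + 41)) + 5406 = 9*(-51/13 + 21)/32 + 5406 = (9/32)*(222/13) + 5406 = 999/208 + 5406 = 1125447/208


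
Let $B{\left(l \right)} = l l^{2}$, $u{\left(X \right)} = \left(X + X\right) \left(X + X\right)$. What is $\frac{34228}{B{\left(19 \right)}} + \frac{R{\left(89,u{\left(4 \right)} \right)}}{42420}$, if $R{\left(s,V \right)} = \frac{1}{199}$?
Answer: $\frac{288938407099}{57900797220} \approx 4.9902$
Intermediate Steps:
$u{\left(X \right)} = 4 X^{2}$ ($u{\left(X \right)} = 2 X 2 X = 4 X^{2}$)
$R{\left(s,V \right)} = \frac{1}{199}$
$B{\left(l \right)} = l^{3}$
$\frac{34228}{B{\left(19 \right)}} + \frac{R{\left(89,u{\left(4 \right)} \right)}}{42420} = \frac{34228}{19^{3}} + \frac{1}{199 \cdot 42420} = \frac{34228}{6859} + \frac{1}{199} \cdot \frac{1}{42420} = 34228 \cdot \frac{1}{6859} + \frac{1}{8441580} = \frac{34228}{6859} + \frac{1}{8441580} = \frac{288938407099}{57900797220}$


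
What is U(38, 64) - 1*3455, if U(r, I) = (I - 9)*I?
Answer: 65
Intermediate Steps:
U(r, I) = I*(-9 + I) (U(r, I) = (-9 + I)*I = I*(-9 + I))
U(38, 64) - 1*3455 = 64*(-9 + 64) - 1*3455 = 64*55 - 3455 = 3520 - 3455 = 65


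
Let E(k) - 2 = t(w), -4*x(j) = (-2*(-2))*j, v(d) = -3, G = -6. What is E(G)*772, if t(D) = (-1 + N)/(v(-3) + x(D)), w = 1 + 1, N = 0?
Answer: 8492/5 ≈ 1698.4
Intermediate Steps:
x(j) = -j (x(j) = -(-2*(-2))*j/4 = -j)
w = 2
t(D) = -1/(-3 - D) (t(D) = (-1 + 0)/(-3 - D) = -1/(-3 - D))
E(k) = 11/5 (E(k) = 2 + 1/(3 + 2) = 2 + 1/5 = 2 + ⅕ = 11/5)
E(G)*772 = (11/5)*772 = 8492/5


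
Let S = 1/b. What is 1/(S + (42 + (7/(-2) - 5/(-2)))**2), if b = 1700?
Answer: 1700/2857701 ≈ 0.00059488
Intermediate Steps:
S = 1/1700 ≈ 0.00058824
1/(S + (42 + (7/(-2) - 5/(-2)))**2) = 1/(1/1700 + (42 + (7/(-2) - 5/(-2)))**2) = 1/(1/1700 + (42 + (7*(-1/2) - 5*(-1/2)))**2) = 1/(1/1700 + (42 + (-7/2 + 5/2))**2) = 1/(1/1700 + (42 - 1)**2) = 1/(1/1700 + 41**2) = 1/(1/1700 + 1681) = 1/(2857701/1700) = 1700/2857701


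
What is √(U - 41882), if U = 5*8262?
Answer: 2*I*√143 ≈ 23.917*I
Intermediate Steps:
U = 41310
√(U - 41882) = √(41310 - 41882) = √(-572) = 2*I*√143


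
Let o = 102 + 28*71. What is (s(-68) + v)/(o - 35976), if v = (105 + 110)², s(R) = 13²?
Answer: -23197/16943 ≈ -1.3691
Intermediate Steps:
s(R) = 169
v = 46225 (v = 215² = 46225)
o = 2090 (o = 102 + 1988 = 2090)
(s(-68) + v)/(o - 35976) = (169 + 46225)/(2090 - 35976) = 46394/(-33886) = 46394*(-1/33886) = -23197/16943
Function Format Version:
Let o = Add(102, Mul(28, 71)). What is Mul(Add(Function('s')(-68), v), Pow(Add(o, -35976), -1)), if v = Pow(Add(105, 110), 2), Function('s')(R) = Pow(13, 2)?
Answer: Rational(-23197, 16943) ≈ -1.3691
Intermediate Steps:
Function('s')(R) = 169
v = 46225 (v = Pow(215, 2) = 46225)
o = 2090 (o = Add(102, 1988) = 2090)
Mul(Add(Function('s')(-68), v), Pow(Add(o, -35976), -1)) = Mul(Add(169, 46225), Pow(Add(2090, -35976), -1)) = Mul(46394, Pow(-33886, -1)) = Mul(46394, Rational(-1, 33886)) = Rational(-23197, 16943)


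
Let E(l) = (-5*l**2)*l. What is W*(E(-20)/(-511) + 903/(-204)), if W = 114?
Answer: -163807227/17374 ≈ -9428.3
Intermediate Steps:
E(l) = -5*l**3
W*(E(-20)/(-511) + 903/(-204)) = 114*(-5*(-20)**3/(-511) + 903/(-204)) = 114*(-5*(-8000)*(-1/511) + 903*(-1/204)) = 114*(40000*(-1/511) - 301/68) = 114*(-40000/511 - 301/68) = 114*(-2873811/34748) = -163807227/17374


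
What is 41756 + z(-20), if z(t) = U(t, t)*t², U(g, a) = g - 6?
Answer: 31356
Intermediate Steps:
U(g, a) = -6 + g
z(t) = t²*(-6 + t) (z(t) = (-6 + t)*t² = t²*(-6 + t))
41756 + z(-20) = 41756 + (-20)²*(-6 - 20) = 41756 + 400*(-26) = 41756 - 10400 = 31356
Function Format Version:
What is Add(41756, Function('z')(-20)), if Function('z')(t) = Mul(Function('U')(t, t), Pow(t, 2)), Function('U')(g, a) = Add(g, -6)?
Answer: 31356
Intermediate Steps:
Function('U')(g, a) = Add(-6, g)
Function('z')(t) = Mul(Pow(t, 2), Add(-6, t)) (Function('z')(t) = Mul(Add(-6, t), Pow(t, 2)) = Mul(Pow(t, 2), Add(-6, t)))
Add(41756, Function('z')(-20)) = Add(41756, Mul(Pow(-20, 2), Add(-6, -20))) = Add(41756, Mul(400, -26)) = Add(41756, -10400) = 31356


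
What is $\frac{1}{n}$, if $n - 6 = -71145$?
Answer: $- \frac{1}{71139} \approx -1.4057 \cdot 10^{-5}$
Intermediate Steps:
$n = -71139$ ($n = 6 - 71145 = -71139$)
$\frac{1}{n} = \frac{1}{-71139} = - \frac{1}{71139}$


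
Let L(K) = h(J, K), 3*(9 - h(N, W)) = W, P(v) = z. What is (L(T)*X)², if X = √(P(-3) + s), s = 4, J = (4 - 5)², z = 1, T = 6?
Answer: 245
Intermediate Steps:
J = 1 (J = (-1)² = 1)
P(v) = 1
h(N, W) = 9 - W/3
L(K) = 9 - K/3
X = √5 (X = √(1 + 4) = √5 ≈ 2.2361)
(L(T)*X)² = ((9 - ⅓*6)*√5)² = ((9 - 2)*√5)² = (7*√5)² = 245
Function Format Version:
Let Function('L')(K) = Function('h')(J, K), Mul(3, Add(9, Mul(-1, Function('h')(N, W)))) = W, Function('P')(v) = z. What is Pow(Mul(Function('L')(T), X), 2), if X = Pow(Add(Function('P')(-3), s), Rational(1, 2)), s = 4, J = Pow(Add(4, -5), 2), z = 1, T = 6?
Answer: 245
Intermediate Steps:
J = 1 (J = Pow(-1, 2) = 1)
Function('P')(v) = 1
Function('h')(N, W) = Add(9, Mul(Rational(-1, 3), W))
Function('L')(K) = Add(9, Mul(Rational(-1, 3), K))
X = Pow(5, Rational(1, 2)) (X = Pow(Add(1, 4), Rational(1, 2)) = Pow(5, Rational(1, 2)) ≈ 2.2361)
Pow(Mul(Function('L')(T), X), 2) = Pow(Mul(Add(9, Mul(Rational(-1, 3), 6)), Pow(5, Rational(1, 2))), 2) = Pow(Mul(Add(9, -2), Pow(5, Rational(1, 2))), 2) = Pow(Mul(7, Pow(5, Rational(1, 2))), 2) = 245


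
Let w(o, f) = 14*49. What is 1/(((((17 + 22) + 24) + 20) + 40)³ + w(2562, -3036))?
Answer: 1/1861553 ≈ 5.3719e-7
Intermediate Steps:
w(o, f) = 686
1/(((((17 + 22) + 24) + 20) + 40)³ + w(2562, -3036)) = 1/(((((17 + 22) + 24) + 20) + 40)³ + 686) = 1/((((39 + 24) + 20) + 40)³ + 686) = 1/(((63 + 20) + 40)³ + 686) = 1/((83 + 40)³ + 686) = 1/(123³ + 686) = 1/(1860867 + 686) = 1/1861553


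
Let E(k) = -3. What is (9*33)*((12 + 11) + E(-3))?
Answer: 5940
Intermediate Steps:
(9*33)*((12 + 11) + E(-3)) = (9*33)*((12 + 11) - 3) = 297*(23 - 3) = 297*20 = 5940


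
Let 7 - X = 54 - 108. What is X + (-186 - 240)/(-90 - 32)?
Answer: 3934/61 ≈ 64.492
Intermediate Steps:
X = 61 (X = 7 - (54 - 108) = 7 - 1*(-54) = 7 + 54 = 61)
X + (-186 - 240)/(-90 - 32) = 61 + (-186 - 240)/(-90 - 32) = 61 - 426/(-122) = 61 - 426*(-1/122) = 61 + 213/61 = 3934/61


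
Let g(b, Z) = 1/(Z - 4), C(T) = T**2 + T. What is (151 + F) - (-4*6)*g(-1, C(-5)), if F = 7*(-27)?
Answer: -73/2 ≈ -36.500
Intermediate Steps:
F = -189
C(T) = T + T**2
g(b, Z) = 1/(-4 + Z)
(151 + F) - (-4*6)*g(-1, C(-5)) = (151 - 189) - (-4*6)/(-4 - 5*(1 - 5)) = -38 - (-24)/(-4 - 5*(-4)) = -38 - (-24)/(-4 + 20) = -38 - (-24)/16 = -38 - 1*(-3/2) = -38 + 3/2 = -73/2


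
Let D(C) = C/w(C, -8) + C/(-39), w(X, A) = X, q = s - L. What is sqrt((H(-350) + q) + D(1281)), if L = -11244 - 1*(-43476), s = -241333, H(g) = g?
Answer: 3*I*sqrt(5144113)/13 ≈ 523.4*I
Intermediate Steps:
L = 32232 (L = -11244 + 43476 = 32232)
q = -273565 (q = -241333 - 1*32232 = -241333 - 32232 = -273565)
D(C) = 1 - C/39 (D(C) = C/C + C/(-39) = 1 + C*(-1/39) = 1 - C/39)
sqrt((H(-350) + q) + D(1281)) = sqrt((-350 - 273565) + (1 - 1/39*1281)) = sqrt(-273915 + (1 - 427/13)) = sqrt(-273915 - 414/13) = sqrt(-3561309/13) = 3*I*sqrt(5144113)/13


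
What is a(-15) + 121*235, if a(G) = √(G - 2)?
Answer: 28435 + I*√17 ≈ 28435.0 + 4.1231*I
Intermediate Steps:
a(G) = √(-2 + G)
a(-15) + 121*235 = √(-2 - 15) + 121*235 = √(-17) + 28435 = I*√17 + 28435 = 28435 + I*√17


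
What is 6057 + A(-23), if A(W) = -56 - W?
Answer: 6024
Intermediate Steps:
6057 + A(-23) = 6057 + (-56 - 1*(-23)) = 6057 + (-56 + 23) = 6057 - 33 = 6024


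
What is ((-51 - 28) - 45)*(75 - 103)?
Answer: 3472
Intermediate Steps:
((-51 - 28) - 45)*(75 - 103) = (-79 - 45)*(-28) = -124*(-28) = 3472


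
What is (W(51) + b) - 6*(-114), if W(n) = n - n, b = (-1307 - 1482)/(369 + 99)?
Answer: 317323/468 ≈ 678.04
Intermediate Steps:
b = -2789/468 ≈ -5.9594
W(n) = 0
(W(51) + b) - 6*(-114) = (0 - 2789/468) - 6*(-114) = -2789/468 + 684 = 317323/468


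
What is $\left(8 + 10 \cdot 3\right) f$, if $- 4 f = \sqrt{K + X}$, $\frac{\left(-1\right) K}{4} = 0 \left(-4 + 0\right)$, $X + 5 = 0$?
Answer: $- \frac{19 i \sqrt{5}}{2} \approx - 21.243 i$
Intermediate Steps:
$X = -5$ ($X = -5 + 0 = -5$)
$K = 0$ ($K = - 4 \cdot 0 \left(-4 + 0\right) = - 4 \cdot 0 \left(-4\right) = \left(-4\right) 0 = 0$)
$f = - \frac{i \sqrt{5}}{4}$ ($f = - \frac{\sqrt{0 - 5}}{4} = - \frac{\sqrt{-5}}{4} = - \frac{i \sqrt{5}}{4} \approx - 0.55902 i$)
$\left(8 + 10 \cdot 3\right) f = \left(8 + 10 \cdot 3\right) \left(- \frac{i \sqrt{5}}{4}\right) = \left(8 + 30\right) \left(- \frac{i \sqrt{5}}{4}\right) = 38 \left(- \frac{i \sqrt{5}}{4}\right) = - \frac{19 i \sqrt{5}}{2}$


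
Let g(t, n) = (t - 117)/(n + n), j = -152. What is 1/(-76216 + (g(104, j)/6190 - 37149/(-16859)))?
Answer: -31724591840/2417851585956033 ≈ -1.3121e-5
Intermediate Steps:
g(t, n) = (-117 + t)/(2*n) (g(t, n) = (-117 + t)/((2*n)) = (-117 + t)*(1/(2*n)) = (-117 + t)/(2*n))
1/(-76216 + (g(104, j)/6190 - 37149/(-16859))) = 1/(-76216 + (((½)*(-117 + 104)/(-152))/6190 - 37149/(-16859))) = 1/(-76216 + (((½)*(-1/152)*(-13))*(1/6190) - 37149*(-1/16859))) = 1/(-76216 + ((13/304)*(1/6190) + 37149/16859)) = 1/(-76216 + (13/1881760 + 37149/16859)) = 1/(-76216 + 69905721407/31724591840) = 1/(-2417851585956033/31724591840) = -31724591840/2417851585956033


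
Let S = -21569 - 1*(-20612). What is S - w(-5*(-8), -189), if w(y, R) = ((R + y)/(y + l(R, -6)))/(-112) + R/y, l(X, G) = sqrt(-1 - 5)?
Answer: (-533274*sqrt(6) + 21331705*I)/(560*(sqrt(6) - 40*I)) ≈ -952.31 + 0.0020291*I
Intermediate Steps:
S = -957 (S = -21569 + 20612 = -957)
l(X, G) = I*sqrt(6) (l(X, G) = sqrt(-6) = I*sqrt(6))
w(y, R) = R/y - (R + y)/(112*(y + I*sqrt(6))) (w(y, R) = ((R + y)/(y + I*sqrt(6)))/(-112) + R/y = ((R + y)/(y + I*sqrt(6)))*(-1/112) + R/y = -(R + y)/(112*(y + I*sqrt(6))) + R/y = R/y - (R + y)/(112*(y + I*sqrt(6))))
S - w(-5*(-8), -189) = -957 - (-(-5*(-8))**2 + 111*(-189)*(-5*(-8)) + 112*I*(-189)*sqrt(6))/(112*((-5*(-8)))*(-5*(-8) + I*sqrt(6))) = -957 - (-1*40**2 + 111*(-189)*40 - 21168*I*sqrt(6))/(112*40*(40 + I*sqrt(6))) = -957 - (-1*1600 - 839160 - 21168*I*sqrt(6))/(112*40*(40 + I*sqrt(6))) = -957 - (-1600 - 839160 - 21168*I*sqrt(6))/(112*40*(40 + I*sqrt(6))) = -957 - (-840760 - 21168*I*sqrt(6))/(112*40*(40 + I*sqrt(6))) = -957 - (-840760 - 21168*I*sqrt(6))/(4480*(40 + I*sqrt(6)))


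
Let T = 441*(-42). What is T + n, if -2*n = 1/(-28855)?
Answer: -1068904619/57710 ≈ -18522.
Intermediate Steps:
n = 1/57710 (n = -1/2/(-28855) = -1/2*(-1/28855) = 1/57710 ≈ 1.7328e-5)
T = -18522
T + n = -18522 + 1/57710 = -1068904619/57710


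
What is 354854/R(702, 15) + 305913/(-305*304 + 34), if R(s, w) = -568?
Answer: -8265939107/13161412 ≈ -628.04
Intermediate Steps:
354854/R(702, 15) + 305913/(-305*304 + 34) = 354854/(-568) + 305913/(-305*304 + 34) = 354854*(-1/568) + 305913/(-92720 + 34) = -177427/284 + 305913/(-92686) = -177427/284 + 305913*(-1/92686) = -177427/284 - 305913/92686 = -8265939107/13161412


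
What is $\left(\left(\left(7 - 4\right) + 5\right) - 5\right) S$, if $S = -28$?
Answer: $-84$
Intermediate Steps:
$\left(\left(\left(7 - 4\right) + 5\right) - 5\right) S = \left(\left(\left(7 - 4\right) + 5\right) - 5\right) \left(-28\right) = \left(\left(3 + 5\right) - 5\right) \left(-28\right) = \left(8 - 5\right) \left(-28\right) = 3 \left(-28\right) = -84$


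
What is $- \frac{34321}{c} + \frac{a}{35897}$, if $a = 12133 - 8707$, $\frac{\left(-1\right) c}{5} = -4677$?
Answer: $- \frac{1151903927}{839451345} \approx -1.3722$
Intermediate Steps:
$c = 23385$ ($c = \left(-5\right) \left(-4677\right) = 23385$)
$a = 3426$ ($a = 12133 - 8707 = 3426$)
$- \frac{34321}{c} + \frac{a}{35897} = - \frac{34321}{23385} + \frac{3426}{35897} = - \frac{1151903927}{839451345}$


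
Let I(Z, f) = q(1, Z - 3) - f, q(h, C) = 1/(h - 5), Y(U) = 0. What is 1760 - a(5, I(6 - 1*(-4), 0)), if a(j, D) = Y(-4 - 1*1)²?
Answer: 1760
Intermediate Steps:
q(h, C) = 1/(-5 + h)
I(Z, f) = -¼ - f (I(Z, f) = 1/(-5 + 1) - f = 1/(-4) - f = -¼ - f)
a(j, D) = 0 (a(j, D) = 0² = 0)
1760 - a(5, I(6 - 1*(-4), 0)) = 1760 - 1*0 = 1760 + 0 = 1760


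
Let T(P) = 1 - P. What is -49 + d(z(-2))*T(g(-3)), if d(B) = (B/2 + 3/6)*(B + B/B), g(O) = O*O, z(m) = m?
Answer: -53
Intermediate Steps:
g(O) = O²
d(B) = (1 + B)*(½ + B/2) (d(B) = (B*(½) + 3*(⅙))*(B + 1) = (B/2 + ½)*(1 + B) = (½ + B/2)*(1 + B) = (1 + B)*(½ + B/2))
-49 + d(z(-2))*T(g(-3)) = -49 + (½ - 2 + (½)*(-2)²)*(1 - 1*(-3)²) = -49 + (½ - 2 + (½)*4)*(1 - 1*9) = -49 + (½ - 2 + 2)*(1 - 9) = -49 + (½)*(-8) = -49 - 4 = -53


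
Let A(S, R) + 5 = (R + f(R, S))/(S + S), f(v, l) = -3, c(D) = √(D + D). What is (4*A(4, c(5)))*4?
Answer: -86 + 2*√10 ≈ -79.675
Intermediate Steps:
c(D) = √2*√D (c(D) = √(2*D) = √2*√D)
A(S, R) = -5 + (-3 + R)/(2*S) (A(S, R) = -5 + (R - 3)/(S + S) = -5 + (-3 + R)/((2*S)) = -5 + (-3 + R)*(1/(2*S)) = -5 + (-3 + R)/(2*S))
(4*A(4, c(5)))*4 = (4*((½)*(-3 + √2*√5 - 10*4)/4))*4 = (4*((½)*(¼)*(-3 + √10 - 40)))*4 = (4*((½)*(¼)*(-43 + √10)))*4 = (4*(-43/8 + √10/8))*4 = (-43/2 + √10/2)*4 = -86 + 2*√10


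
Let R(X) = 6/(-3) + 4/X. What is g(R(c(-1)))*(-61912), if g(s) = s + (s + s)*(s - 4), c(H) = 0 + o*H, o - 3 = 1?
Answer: -2414568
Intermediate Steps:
o = 4 (o = 3 + 1 = 4)
c(H) = 4*H (c(H) = 0 + 4*H = 4*H)
R(X) = -2 + 4/X (R(X) = 6*(-⅓) + 4/X = -2 + 4/X)
g(s) = s + 2*s*(-4 + s) (g(s) = s + (2*s)*(-4 + s) = s + 2*s*(-4 + s))
g(R(c(-1)))*(-61912) = ((-2 + 4/((4*(-1))))*(-7 + 2*(-2 + 4/((4*(-1))))))*(-61912) = ((-2 + 4/(-4))*(-7 + 2*(-2 + 4/(-4))))*(-61912) = ((-2 + 4*(-¼))*(-7 + 2*(-2 + 4*(-¼))))*(-61912) = ((-2 - 1)*(-7 + 2*(-2 - 1)))*(-61912) = -3*(-7 + 2*(-3))*(-61912) = -3*(-7 - 6)*(-61912) = -3*(-13)*(-61912) = 39*(-61912) = -2414568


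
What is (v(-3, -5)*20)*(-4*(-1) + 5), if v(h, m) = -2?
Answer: -360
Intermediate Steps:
(v(-3, -5)*20)*(-4*(-1) + 5) = (-2*20)*(-4*(-1) + 5) = -40*(4 + 5) = -40*9 = -360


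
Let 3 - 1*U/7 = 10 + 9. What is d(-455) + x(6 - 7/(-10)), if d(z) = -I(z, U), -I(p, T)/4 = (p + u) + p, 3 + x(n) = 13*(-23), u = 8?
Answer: -3910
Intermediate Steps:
U = -112 (U = 21 - 7*(10 + 9) = 21 - 7*19 = 21 - 133 = -112)
x(n) = -302 (x(n) = -3 + 13*(-23) = -3 - 299 = -302)
I(p, T) = -32 - 8*p (I(p, T) = -4*((p + 8) + p) = -4*((8 + p) + p) = -4*(8 + 2*p) = -32 - 8*p)
d(z) = 32 + 8*z (d(z) = -(-32 - 8*z) = 32 + 8*z)
d(-455) + x(6 - 7/(-10)) = (32 + 8*(-455)) - 302 = (32 - 3640) - 302 = -3608 - 302 = -3910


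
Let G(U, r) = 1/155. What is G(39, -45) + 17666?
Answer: 2738231/155 ≈ 17666.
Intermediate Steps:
G(U, r) = 1/155
G(39, -45) + 17666 = 1/155 + 17666 = 2738231/155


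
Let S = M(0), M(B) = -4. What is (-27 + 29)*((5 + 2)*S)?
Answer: -56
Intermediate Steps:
S = -4
(-27 + 29)*((5 + 2)*S) = (-27 + 29)*((5 + 2)*(-4)) = 2*(7*(-4)) = 2*(-28) = -56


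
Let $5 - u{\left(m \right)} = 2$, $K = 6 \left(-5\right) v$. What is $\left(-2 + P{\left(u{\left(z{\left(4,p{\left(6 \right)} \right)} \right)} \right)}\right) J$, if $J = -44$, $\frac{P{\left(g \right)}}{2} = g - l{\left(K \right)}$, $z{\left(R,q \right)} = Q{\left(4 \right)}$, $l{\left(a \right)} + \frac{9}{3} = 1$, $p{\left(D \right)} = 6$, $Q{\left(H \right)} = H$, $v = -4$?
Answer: $-352$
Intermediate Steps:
$K = 120$ ($K = 6 \left(-5\right) \left(-4\right) = \left(-30\right) \left(-4\right) = 120$)
$l{\left(a \right)} = -2$ ($l{\left(a \right)} = -3 + 1 = -2$)
$z{\left(R,q \right)} = 4$
$u{\left(m \right)} = 3$ ($u{\left(m \right)} = 5 - 2 = 3$)
$P{\left(g \right)} = 4 + 2 g$ ($P{\left(g \right)} = 2 \left(g - -2\right) = 2 \left(g + 2\right) = 2 \left(2 + g\right) = 4 + 2 g$)
$\left(-2 + P{\left(u{\left(z{\left(4,p{\left(6 \right)} \right)} \right)} \right)}\right) J = \left(-2 + \left(4 + 2 \cdot 3\right)\right) \left(-44\right) = \left(-2 + \left(4 + 6\right)\right) \left(-44\right) = \left(-2 + 10\right) \left(-44\right) = 8 \left(-44\right) = -352$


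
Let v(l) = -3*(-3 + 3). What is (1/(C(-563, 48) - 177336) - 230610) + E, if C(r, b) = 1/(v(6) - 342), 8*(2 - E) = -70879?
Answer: -107590261931041/485191304 ≈ -2.2175e+5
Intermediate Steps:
E = 70895/8 (E = 2 - ⅛*(-70879) = 2 + 70879/8 = 70895/8 ≈ 8861.9)
v(l) = 0 (v(l) = -3*0 = 0)
C(r, b) = -1/342 (C(r, b) = 1/(0 - 342) = 1/(-342) = -1/342)
(1/(C(-563, 48) - 177336) - 230610) + E = (1/(-1/342 - 177336) - 230610) + 70895/8 = (1/(-60648913/342) - 230610) + 70895/8 = (-342/60648913 - 230610) + 70895/8 = -13986245827272/60648913 + 70895/8 = -107590261931041/485191304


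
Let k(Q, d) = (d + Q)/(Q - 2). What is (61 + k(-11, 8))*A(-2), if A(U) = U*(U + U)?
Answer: 6368/13 ≈ 489.85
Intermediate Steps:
k(Q, d) = (Q + d)/(-2 + Q)
A(U) = 2*U² (A(U) = U*(2*U) = 2*U²)
(61 + k(-11, 8))*A(-2) = (61 + (-11 + 8)/(-2 - 11))*(2*(-2)²) = (61 - 3/(-13))*(2*4) = (61 - 1/13*(-3))*8 = (61 + 3/13)*8 = (796/13)*8 = 6368/13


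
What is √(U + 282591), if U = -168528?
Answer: √114063 ≈ 337.73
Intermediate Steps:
√(U + 282591) = √(-168528 + 282591) = √114063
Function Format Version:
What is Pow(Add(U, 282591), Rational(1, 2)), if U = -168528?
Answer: Pow(114063, Rational(1, 2)) ≈ 337.73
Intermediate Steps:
Pow(Add(U, 282591), Rational(1, 2)) = Pow(Add(-168528, 282591), Rational(1, 2)) = Pow(114063, Rational(1, 2))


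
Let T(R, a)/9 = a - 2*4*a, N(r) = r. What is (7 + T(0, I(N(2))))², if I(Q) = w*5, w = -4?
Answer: 1605289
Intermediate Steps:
I(Q) = -20 (I(Q) = -4*5 = -20)
T(R, a) = -63*a (T(R, a) = 9*(a - 2*4*a) = 9*(a - 8*a) = 9*(-7*a) = -63*a)
(7 + T(0, I(N(2))))² = (7 - 63*(-20))² = (7 + 1260)² = 1267² = 1605289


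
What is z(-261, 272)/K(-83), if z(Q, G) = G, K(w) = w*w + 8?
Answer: 272/6897 ≈ 0.039437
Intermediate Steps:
K(w) = 8 + w**2 (K(w) = w**2 + 8 = 8 + w**2)
z(-261, 272)/K(-83) = 272/(8 + (-83)**2) = 272/(8 + 6889) = 272/6897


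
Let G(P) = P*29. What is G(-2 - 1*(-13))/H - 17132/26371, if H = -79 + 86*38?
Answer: -46221599/84097119 ≈ -0.54962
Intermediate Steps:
H = 3189 (H = -79 + 3268 = 3189)
G(P) = 29*P
G(-2 - 1*(-13))/H - 17132/26371 = (29*(-2 - 1*(-13)))/3189 - 17132/26371 = (29*(-2 + 13))*(1/3189) - 17132*1/26371 = (29*11)*(1/3189) - 17132/26371 = 319*(1/3189) - 17132/26371 = 319/3189 - 17132/26371 = -46221599/84097119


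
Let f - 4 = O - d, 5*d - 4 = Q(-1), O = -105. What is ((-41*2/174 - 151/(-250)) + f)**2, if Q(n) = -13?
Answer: 4642788112369/473062500 ≈ 9814.3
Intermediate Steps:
d = -9/5 (d = 4/5 + (1/5)*(-13) = 4/5 - 13/5 = -9/5 ≈ -1.8000)
f = -496/5 (f = 4 + (-105 - 1*(-9/5)) = 4 + (-105 + 9/5) = 4 - 516/5 = -496/5 ≈ -99.200)
((-41*2/174 - 151/(-250)) + f)**2 = ((-41*2/174 - 151/(-250)) - 496/5)**2 = ((-82*1/174 - 151*(-1/250)) - 496/5)**2 = ((-41/87 + 151/250) - 496/5)**2 = (2887/21750 - 496/5)**2 = (-2154713/21750)**2 = 4642788112369/473062500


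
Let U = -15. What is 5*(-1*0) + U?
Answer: -15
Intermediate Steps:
5*(-1*0) + U = 5*(-1*0) - 15 = 5*0 - 15 = 0 - 15 = -15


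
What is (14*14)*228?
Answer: 44688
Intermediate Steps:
(14*14)*228 = 196*228 = 44688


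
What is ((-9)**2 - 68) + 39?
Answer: 52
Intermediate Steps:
((-9)**2 - 68) + 39 = (81 - 68) + 39 = 13 + 39 = 52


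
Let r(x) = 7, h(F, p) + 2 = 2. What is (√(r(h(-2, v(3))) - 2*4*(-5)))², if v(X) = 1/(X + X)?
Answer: 47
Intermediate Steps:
v(X) = 1/(2*X)
h(F, p) = 0 (h(F, p) = -2 + 2 = 0)
(√(r(h(-2, v(3))) - 2*4*(-5)))² = (√(7 - 2*4*(-5)))² = (√(7 - 8*(-5)))² = (√(7 + 40))² = (√47)² = 47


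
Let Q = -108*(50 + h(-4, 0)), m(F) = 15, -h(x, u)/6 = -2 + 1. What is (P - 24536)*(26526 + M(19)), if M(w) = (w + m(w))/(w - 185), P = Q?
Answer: -67334988344/83 ≈ -8.1127e+8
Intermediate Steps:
h(x, u) = 6 (h(x, u) = -6*(-2 + 1) = -6*(-1) = 6)
Q = -6048 (Q = -108*(50 + 6) = -108*56 = -6048)
P = -6048
M(w) = (15 + w)/(-185 + w) (M(w) = (w + 15)/(w - 185) = (15 + w)/(-185 + w))
(P - 24536)*(26526 + M(19)) = (-6048 - 24536)*(26526 + (15 + 19)/(-185 + 19)) = -30584*(26526 + 34/(-166)) = -30584*(26526 - 1/166*34) = -30584*(26526 - 17/83) = -30584*2201641/83 = -67334988344/83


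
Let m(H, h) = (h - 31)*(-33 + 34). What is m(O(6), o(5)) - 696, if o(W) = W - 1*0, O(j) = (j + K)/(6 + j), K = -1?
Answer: -722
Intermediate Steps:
O(j) = (-1 + j)/(6 + j) (O(j) = (j - 1)/(6 + j) = (-1 + j)/(6 + j))
o(W) = W (o(W) = W + 0 = W)
m(H, h) = -31 + h (m(H, h) = (-31 + h)*1 = -31 + h)
m(O(6), o(5)) - 696 = (-31 + 5) - 696 = -26 - 696 = -722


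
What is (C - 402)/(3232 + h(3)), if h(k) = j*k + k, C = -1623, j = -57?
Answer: -2025/3064 ≈ -0.66090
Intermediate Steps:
h(k) = -56*k (h(k) = -57*k + k = -56*k)
(C - 402)/(3232 + h(3)) = (-1623 - 402)/(3232 - 56*3) = -2025/(3232 - 168) = -2025/3064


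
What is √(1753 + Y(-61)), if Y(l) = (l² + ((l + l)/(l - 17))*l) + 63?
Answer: √8276658/39 ≈ 73.767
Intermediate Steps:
Y(l) = 63 + l² + 2*l²/(-17 + l) (Y(l) = (l² + ((2*l)/(-17 + l))*l) + 63 = (l² + (2*l/(-17 + l))*l) + 63 = (l² + 2*l²/(-17 + l)) + 63 = 63 + l² + 2*l²/(-17 + l))
√(1753 + Y(-61)) = √(1753 + (-1071 + (-61)³ - 15*(-61)² + 63*(-61))/(-17 - 61)) = √(1753 + (-1071 - 226981 - 15*3721 - 3843)/(-78)) = √(1753 - (-1071 - 226981 - 55815 - 3843)/78) = √(1753 - 1/78*(-287710)) = √(1753 + 143855/39) = √(212222/39) = √8276658/39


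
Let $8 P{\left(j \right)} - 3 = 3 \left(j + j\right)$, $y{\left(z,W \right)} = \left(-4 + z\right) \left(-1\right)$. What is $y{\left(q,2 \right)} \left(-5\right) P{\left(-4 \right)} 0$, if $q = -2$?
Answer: $0$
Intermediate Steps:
$y{\left(z,W \right)} = 4 - z$
$P{\left(j \right)} = \frac{3}{8} + \frac{3 j}{4}$ ($P{\left(j \right)} = \frac{3}{8} + \frac{3 \left(j + j\right)}{8} = \frac{3}{8} + \frac{3 \cdot 2 j}{8} = \frac{3}{8} + \frac{6 j}{8} = \frac{3}{8} + \frac{3 j}{4}$)
$y{\left(q,2 \right)} \left(-5\right) P{\left(-4 \right)} 0 = \left(4 - -2\right) \left(-5\right) \left(\frac{3}{8} + \frac{3}{4} \left(-4\right)\right) 0 = \left(4 + 2\right) \left(-5\right) \left(\frac{3}{8} - 3\right) 0 = 6 \left(-5\right) \left(- \frac{21}{8}\right) 0 = \left(-30\right) \left(- \frac{21}{8}\right) 0 = \frac{315}{4} \cdot 0 = 0$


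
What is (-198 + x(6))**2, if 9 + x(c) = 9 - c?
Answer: 41616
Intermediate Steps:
x(c) = -c (x(c) = -9 + (9 - c) = -c)
(-198 + x(6))**2 = (-198 - 1*6)**2 = (-198 - 6)**2 = (-204)**2 = 41616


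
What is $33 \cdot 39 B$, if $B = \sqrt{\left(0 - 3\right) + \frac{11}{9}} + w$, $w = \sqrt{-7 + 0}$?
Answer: $i \left(1716 + 1287 \sqrt{7}\right) \approx 5121.1 i$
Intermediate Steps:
$w = i \sqrt{7}$ ($w = \sqrt{-7} = i \sqrt{7} \approx 2.6458 i$)
$B = \frac{4 i}{3} + i \sqrt{7}$ ($B = \sqrt{\left(0 - 3\right) + \frac{11}{9}} + i \sqrt{7} = \sqrt{\left(0 - 3\right) + 11 \cdot \frac{1}{9}} + i \sqrt{7} = \sqrt{-3 + \frac{11}{9}} + i \sqrt{7} = \sqrt{- \frac{16}{9}} + i \sqrt{7} = \frac{4 i}{3} + i \sqrt{7} \approx 3.9791 i$)
$33 \cdot 39 B = 33 \cdot 39 i \left(\frac{4}{3} + \sqrt{7}\right) = 1287 i \left(\frac{4}{3} + \sqrt{7}\right)$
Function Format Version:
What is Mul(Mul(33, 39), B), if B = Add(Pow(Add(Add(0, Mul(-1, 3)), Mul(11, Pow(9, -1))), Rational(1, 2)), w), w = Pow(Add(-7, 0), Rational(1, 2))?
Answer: Mul(I, Add(1716, Mul(1287, Pow(7, Rational(1, 2))))) ≈ Mul(5121.1, I)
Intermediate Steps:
w = Mul(I, Pow(7, Rational(1, 2))) (w = Pow(-7, Rational(1, 2)) = Mul(I, Pow(7, Rational(1, 2))) ≈ Mul(2.6458, I))
B = Add(Mul(Rational(4, 3), I), Mul(I, Pow(7, Rational(1, 2)))) (B = Add(Pow(Add(Add(0, Mul(-1, 3)), Mul(11, Pow(9, -1))), Rational(1, 2)), Mul(I, Pow(7, Rational(1, 2)))) = Add(Pow(Add(Add(0, -3), Mul(11, Rational(1, 9))), Rational(1, 2)), Mul(I, Pow(7, Rational(1, 2)))) = Add(Pow(Add(-3, Rational(11, 9)), Rational(1, 2)), Mul(I, Pow(7, Rational(1, 2)))) = Add(Pow(Rational(-16, 9), Rational(1, 2)), Mul(I, Pow(7, Rational(1, 2)))) = Add(Mul(Rational(4, 3), I), Mul(I, Pow(7, Rational(1, 2)))) ≈ Mul(3.9791, I))
Mul(Mul(33, 39), B) = Mul(Mul(33, 39), Mul(I, Add(Rational(4, 3), Pow(7, Rational(1, 2))))) = Mul(1287, Mul(I, Add(Rational(4, 3), Pow(7, Rational(1, 2))))) = Mul(1287, I, Add(Rational(4, 3), Pow(7, Rational(1, 2))))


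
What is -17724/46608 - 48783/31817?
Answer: -236466881/123577228 ≈ -1.9135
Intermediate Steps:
-17724/46608 - 48783/31817 = -17724*1/46608 - 48783*1/31817 = -1477/3884 - 48783/31817 = -236466881/123577228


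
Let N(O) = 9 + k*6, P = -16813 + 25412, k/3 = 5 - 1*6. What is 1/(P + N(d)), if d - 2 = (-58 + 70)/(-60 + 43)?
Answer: 1/8590 ≈ 0.00011641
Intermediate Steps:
d = 22/17 (d = 2 + (-58 + 70)/(-60 + 43) = 2 + 12/(-17) = 2 + 12*(-1/17) = 2 - 12/17 = 22/17 ≈ 1.2941)
k = -3 (k = 3*(5 - 1*6) = 3*(5 - 6) = 3*(-1) = -3)
P = 8599
N(O) = -9 (N(O) = 9 - 3*6 = 9 - 18 = -9)
1/(P + N(d)) = 1/(8599 - 9) = 1/8590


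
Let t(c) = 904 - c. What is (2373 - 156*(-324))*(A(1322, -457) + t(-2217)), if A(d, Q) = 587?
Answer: 196216236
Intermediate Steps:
(2373 - 156*(-324))*(A(1322, -457) + t(-2217)) = (2373 - 156*(-324))*(587 + (904 - 1*(-2217))) = (2373 + 50544)*(587 + (904 + 2217)) = 52917*(587 + 3121) = 52917*3708 = 196216236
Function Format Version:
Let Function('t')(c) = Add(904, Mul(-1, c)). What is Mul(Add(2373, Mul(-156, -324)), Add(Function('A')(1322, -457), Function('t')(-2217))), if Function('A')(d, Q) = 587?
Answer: 196216236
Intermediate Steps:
Mul(Add(2373, Mul(-156, -324)), Add(Function('A')(1322, -457), Function('t')(-2217))) = Mul(Add(2373, Mul(-156, -324)), Add(587, Add(904, Mul(-1, -2217)))) = Mul(Add(2373, 50544), Add(587, Add(904, 2217))) = Mul(52917, Add(587, 3121)) = Mul(52917, 3708) = 196216236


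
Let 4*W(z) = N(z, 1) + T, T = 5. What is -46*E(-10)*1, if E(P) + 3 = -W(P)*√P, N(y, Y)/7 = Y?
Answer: 138 + 138*I*√10 ≈ 138.0 + 436.39*I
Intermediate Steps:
N(y, Y) = 7*Y
W(z) = 3 (W(z) = (7*1 + 5)/4 = (7 + 5)/4 = (¼)*12 = 3)
E(P) = -3 - 3*√P
-46*E(-10)*1 = -46*(-3 - 3*I*√10)*1 = (138 + 138*I*√10)*1 = 138 + 138*I*√10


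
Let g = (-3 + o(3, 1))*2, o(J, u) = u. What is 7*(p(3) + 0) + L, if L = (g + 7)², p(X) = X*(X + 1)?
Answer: 93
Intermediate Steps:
p(X) = X*(1 + X)
g = -4 (g = (-3 + 1)*2 = -2*2 = -4)
L = 9 (L = (-4 + 7)² = 3² = 9)
7*(p(3) + 0) + L = 7*(3*(1 + 3) + 0) + 9 = 7*(3*4 + 0) + 9 = 7*(12 + 0) + 9 = 7*12 + 9 = 84 + 9 = 93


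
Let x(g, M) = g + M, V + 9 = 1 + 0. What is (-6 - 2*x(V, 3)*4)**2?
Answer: 1156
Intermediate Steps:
V = -8 (V = -9 + (1 + 0) = -9 + 1 = -8)
x(g, M) = M + g
(-6 - 2*x(V, 3)*4)**2 = (-6 - 2*(3 - 8)*4)**2 = (-6 - 2*(-5)*4)**2 = (-6 + 10*4)**2 = (-6 + 40)**2 = 34**2 = 1156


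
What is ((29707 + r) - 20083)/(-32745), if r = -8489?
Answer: -227/6549 ≈ -0.034662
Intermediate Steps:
((29707 + r) - 20083)/(-32745) = ((29707 - 8489) - 20083)/(-32745) = (21218 - 20083)*(-1/32745) = 1135*(-1/32745) = -227/6549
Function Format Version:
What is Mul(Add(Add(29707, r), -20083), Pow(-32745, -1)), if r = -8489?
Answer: Rational(-227, 6549) ≈ -0.034662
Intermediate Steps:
Mul(Add(Add(29707, r), -20083), Pow(-32745, -1)) = Mul(Add(Add(29707, -8489), -20083), Pow(-32745, -1)) = Mul(Add(21218, -20083), Rational(-1, 32745)) = Mul(1135, Rational(-1, 32745)) = Rational(-227, 6549)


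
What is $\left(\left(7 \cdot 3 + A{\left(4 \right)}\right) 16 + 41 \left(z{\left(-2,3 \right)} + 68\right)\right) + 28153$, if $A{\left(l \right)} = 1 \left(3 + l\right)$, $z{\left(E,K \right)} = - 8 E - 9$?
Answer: $31676$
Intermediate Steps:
$z{\left(E,K \right)} = -9 - 8 E$
$A{\left(l \right)} = 3 + l$
$\left(\left(7 \cdot 3 + A{\left(4 \right)}\right) 16 + 41 \left(z{\left(-2,3 \right)} + 68\right)\right) + 28153 = \left(\left(7 \cdot 3 + \left(3 + 4\right)\right) 16 + 41 \left(\left(-9 - -16\right) + 68\right)\right) + 28153 = \left(\left(21 + 7\right) 16 + 41 \left(\left(-9 + 16\right) + 68\right)\right) + 28153 = \left(28 \cdot 16 + 41 \left(7 + 68\right)\right) + 28153 = \left(448 + 41 \cdot 75\right) + 28153 = \left(448 + 3075\right) + 28153 = 3523 + 28153 = 31676$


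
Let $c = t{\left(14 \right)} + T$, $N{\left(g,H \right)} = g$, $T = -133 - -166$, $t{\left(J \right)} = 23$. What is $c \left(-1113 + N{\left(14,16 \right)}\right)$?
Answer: $-61544$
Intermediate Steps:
$T = 33$ ($T = -133 + 166 = 33$)
$c = 56$ ($c = 23 + 33 = 56$)
$c \left(-1113 + N{\left(14,16 \right)}\right) = 56 \left(-1113 + 14\right) = 56 \left(-1099\right) = -61544$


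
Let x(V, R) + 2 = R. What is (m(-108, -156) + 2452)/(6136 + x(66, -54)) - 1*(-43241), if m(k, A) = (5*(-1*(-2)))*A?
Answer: 65726543/1520 ≈ 43241.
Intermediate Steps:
x(V, R) = -2 + R
m(k, A) = 10*A (m(k, A) = (5*2)*A = 10*A)
(m(-108, -156) + 2452)/(6136 + x(66, -54)) - 1*(-43241) = (10*(-156) + 2452)/(6136 + (-2 - 54)) - 1*(-43241) = (-1560 + 2452)/(6136 - 56) + 43241 = 892/6080 + 43241 = 892*(1/6080) + 43241 = 223/1520 + 43241 = 65726543/1520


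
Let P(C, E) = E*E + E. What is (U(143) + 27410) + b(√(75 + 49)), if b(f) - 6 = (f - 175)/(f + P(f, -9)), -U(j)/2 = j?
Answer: 34316269/1265 + 247*√31/2530 ≈ 27128.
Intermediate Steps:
U(j) = -2*j
P(C, E) = E + E² (P(C, E) = E² + E = E + E²)
b(f) = 6 + (-175 + f)/(72 + f) (b(f) = 6 + (f - 175)/(f - 9*(1 - 9)) = 6 + (-175 + f)/(f - 9*(-8)) = 6 + (-175 + f)/(f + 72) = 6 + (-175 + f)/(72 + f))
(U(143) + 27410) + b(√(75 + 49)) = (-2*143 + 27410) + (257 + 7*√(75 + 49))/(72 + √(75 + 49)) = (-286 + 27410) + (257 + 7*√124)/(72 + √124) = 27124 + (257 + 7*(2*√31))/(72 + 2*√31) = 27124 + (257 + 14*√31)/(72 + 2*√31)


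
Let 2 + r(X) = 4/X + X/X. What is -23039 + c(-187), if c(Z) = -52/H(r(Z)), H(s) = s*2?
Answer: -4395587/191 ≈ -23014.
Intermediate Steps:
r(X) = -1 + 4/X (r(X) = -2 + (4/X + X/X) = -2 + (4/X + 1) = -2 + (1 + 4/X) = -1 + 4/X)
H(s) = 2*s
c(Z) = -26*Z/(4 - Z) (c(Z) = -52*Z/(2*(4 - Z)) = -26*Z/(4 - Z))
-23039 + c(-187) = -23039 + 26*(-187)/(-4 - 187) = -23039 + 26*(-187)/(-191) = -23039 + 26*(-187)*(-1/191) = -23039 + 4862/191 = -4395587/191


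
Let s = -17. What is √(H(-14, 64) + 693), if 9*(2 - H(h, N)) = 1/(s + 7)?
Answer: √625510/30 ≈ 26.363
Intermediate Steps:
H(h, N) = 181/90 (H(h, N) = 2 - 1/(9*(-17 + 7)) = 2 - ⅑/(-10) = 2 - ⅑*(-⅒) = 2 + 1/90 = 181/90)
√(H(-14, 64) + 693) = √(181/90 + 693) = √(62551/90) = √625510/30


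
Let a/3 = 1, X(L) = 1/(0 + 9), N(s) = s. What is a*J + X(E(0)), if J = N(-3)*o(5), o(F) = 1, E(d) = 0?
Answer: -80/9 ≈ -8.8889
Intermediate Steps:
X(L) = 1/9
a = 3 (a = 3*1 = 3)
J = -3 (J = -3*1 = -3)
a*J + X(E(0)) = 3*(-3) + 1/9 = -9 + 1/9 = -80/9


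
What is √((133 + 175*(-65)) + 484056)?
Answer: √472814 ≈ 687.61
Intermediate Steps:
√((133 + 175*(-65)) + 484056) = √((133 - 11375) + 484056) = √(-11242 + 484056) = √472814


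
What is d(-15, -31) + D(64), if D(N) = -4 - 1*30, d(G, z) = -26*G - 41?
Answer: 315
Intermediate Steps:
d(G, z) = -41 - 26*G
D(N) = -34 (D(N) = -4 - 30 = -34)
d(-15, -31) + D(64) = (-41 - 26*(-15)) - 34 = (-41 + 390) - 34 = 349 - 34 = 315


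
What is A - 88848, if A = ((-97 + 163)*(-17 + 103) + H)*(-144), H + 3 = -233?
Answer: -872208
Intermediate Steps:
H = -236 (H = -3 - 233 = -236)
A = -783360 (A = ((-97 + 163)*(-17 + 103) - 236)*(-144) = (66*86 - 236)*(-144) = (5676 - 236)*(-144) = 5440*(-144) = -783360)
A - 88848 = -783360 - 88848 = -872208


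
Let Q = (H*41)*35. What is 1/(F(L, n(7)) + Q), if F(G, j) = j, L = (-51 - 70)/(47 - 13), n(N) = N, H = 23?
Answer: 1/33012 ≈ 3.0292e-5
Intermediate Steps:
L = -121/34 ≈ -3.5588
Q = 33005 (Q = (23*41)*35 = 943*35 = 33005)
1/(F(L, n(7)) + Q) = 1/(7 + 33005) = 1/33012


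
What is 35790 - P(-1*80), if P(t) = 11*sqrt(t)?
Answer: 35790 - 44*I*sqrt(5) ≈ 35790.0 - 98.387*I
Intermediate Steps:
35790 - P(-1*80) = 35790 - 11*sqrt(-1*80) = 35790 - 11*sqrt(-80) = 35790 - 11*4*I*sqrt(5) = 35790 - 44*I*sqrt(5)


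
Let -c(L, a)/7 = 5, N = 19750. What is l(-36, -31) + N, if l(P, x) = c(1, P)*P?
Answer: 21010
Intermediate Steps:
c(L, a) = -35 (c(L, a) = -7*5 = -35)
l(P, x) = -35*P
l(-36, -31) + N = -35*(-36) + 19750 = 1260 + 19750 = 21010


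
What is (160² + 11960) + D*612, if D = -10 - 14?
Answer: 22872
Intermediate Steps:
D = -24
(160² + 11960) + D*612 = (160² + 11960) - 24*612 = (25600 + 11960) - 14688 = 37560 - 14688 = 22872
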